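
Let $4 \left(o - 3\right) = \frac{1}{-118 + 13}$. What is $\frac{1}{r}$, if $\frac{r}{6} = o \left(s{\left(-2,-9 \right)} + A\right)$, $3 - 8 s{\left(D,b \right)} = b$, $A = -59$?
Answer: $- \frac{28}{28957} \approx -0.00096695$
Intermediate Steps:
$o = \frac{1259}{420}$ ($o = 3 + \frac{1}{4 \left(-118 + 13\right)} = 3 + \frac{1}{4 \left(-105\right)} = 3 + \frac{1}{4} \left(- \frac{1}{105}\right) = 3 - \frac{1}{420} = \frac{1259}{420} \approx 2.9976$)
$s{\left(D,b \right)} = \frac{3}{8} - \frac{b}{8}$
$r = - \frac{28957}{28}$ ($r = 6 \frac{1259 \left(\left(\frac{3}{8} - - \frac{9}{8}\right) - 59\right)}{420} = 6 \frac{1259 \left(\left(\frac{3}{8} + \frac{9}{8}\right) - 59\right)}{420} = 6 \frac{1259 \left(\frac{3}{2} - 59\right)}{420} = 6 \cdot \frac{1259}{420} \left(- \frac{115}{2}\right) = 6 \left(- \frac{28957}{168}\right) = - \frac{28957}{28} \approx -1034.2$)
$\frac{1}{r} = \frac{1}{- \frac{28957}{28}} = - \frac{28}{28957}$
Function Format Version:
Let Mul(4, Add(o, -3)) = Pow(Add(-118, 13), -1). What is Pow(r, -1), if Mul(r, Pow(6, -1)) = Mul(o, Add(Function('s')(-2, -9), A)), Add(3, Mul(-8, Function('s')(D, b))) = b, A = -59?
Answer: Rational(-28, 28957) ≈ -0.00096695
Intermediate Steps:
o = Rational(1259, 420) (o = Add(3, Mul(Rational(1, 4), Pow(Add(-118, 13), -1))) = Add(3, Mul(Rational(1, 4), Pow(-105, -1))) = Add(3, Mul(Rational(1, 4), Rational(-1, 105))) = Add(3, Rational(-1, 420)) = Rational(1259, 420) ≈ 2.9976)
Function('s')(D, b) = Add(Rational(3, 8), Mul(Rational(-1, 8), b))
r = Rational(-28957, 28) (r = Mul(6, Mul(Rational(1259, 420), Add(Add(Rational(3, 8), Mul(Rational(-1, 8), -9)), -59))) = Mul(6, Mul(Rational(1259, 420), Add(Add(Rational(3, 8), Rational(9, 8)), -59))) = Mul(6, Mul(Rational(1259, 420), Add(Rational(3, 2), -59))) = Mul(6, Mul(Rational(1259, 420), Rational(-115, 2))) = Mul(6, Rational(-28957, 168)) = Rational(-28957, 28) ≈ -1034.2)
Pow(r, -1) = Pow(Rational(-28957, 28), -1) = Rational(-28, 28957)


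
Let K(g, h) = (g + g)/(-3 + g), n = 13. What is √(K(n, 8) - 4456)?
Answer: I*√111335/5 ≈ 66.734*I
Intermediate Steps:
K(g, h) = 2*g/(-3 + g) (K(g, h) = (2*g)/(-3 + g) = 2*g/(-3 + g))
√(K(n, 8) - 4456) = √(2*13/(-3 + 13) - 4456) = √(2*13/10 - 4456) = √(2*13*(⅒) - 4456) = √(13/5 - 4456) = √(-22267/5) = I*√111335/5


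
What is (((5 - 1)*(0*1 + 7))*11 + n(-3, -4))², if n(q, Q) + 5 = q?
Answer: 90000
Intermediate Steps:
n(q, Q) = -5 + q
(((5 - 1)*(0*1 + 7))*11 + n(-3, -4))² = (((5 - 1)*(0*1 + 7))*11 + (-5 - 3))² = ((4*(0 + 7))*11 - 8)² = ((4*7)*11 - 8)² = (28*11 - 8)² = (308 - 8)² = 300² = 90000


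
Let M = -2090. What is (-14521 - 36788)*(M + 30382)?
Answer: -1451634228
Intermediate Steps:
(-14521 - 36788)*(M + 30382) = (-14521 - 36788)*(-2090 + 30382) = -51309*28292 = -1451634228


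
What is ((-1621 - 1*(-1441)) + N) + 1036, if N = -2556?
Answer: -1700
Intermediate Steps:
((-1621 - 1*(-1441)) + N) + 1036 = ((-1621 - 1*(-1441)) - 2556) + 1036 = ((-1621 + 1441) - 2556) + 1036 = (-180 - 2556) + 1036 = -2736 + 1036 = -1700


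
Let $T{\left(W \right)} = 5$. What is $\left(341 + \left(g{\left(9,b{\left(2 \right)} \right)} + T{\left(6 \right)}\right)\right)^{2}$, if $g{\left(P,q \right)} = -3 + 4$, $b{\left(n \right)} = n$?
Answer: $120409$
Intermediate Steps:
$g{\left(P,q \right)} = 1$
$\left(341 + \left(g{\left(9,b{\left(2 \right)} \right)} + T{\left(6 \right)}\right)\right)^{2} = \left(341 + \left(1 + 5\right)\right)^{2} = \left(341 + 6\right)^{2} = 347^{2} = 120409$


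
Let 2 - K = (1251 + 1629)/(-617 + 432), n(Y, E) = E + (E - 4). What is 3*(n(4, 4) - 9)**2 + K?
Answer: 3425/37 ≈ 92.568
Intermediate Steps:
n(Y, E) = -4 + 2*E (n(Y, E) = E + (-4 + E) = -4 + 2*E)
K = 650/37 (K = 2 - (1251 + 1629)/(-617 + 432) = 2 - 2880/(-185) = 2 - 2880*(-1)/185 = 2 - 1*(-576/37) = 2 + 576/37 = 650/37 ≈ 17.568)
3*(n(4, 4) - 9)**2 + K = 3*((-4 + 2*4) - 9)**2 + 650/37 = 3*((-4 + 8) - 9)**2 + 650/37 = 3*(4 - 9)**2 + 650/37 = 3*(-5)**2 + 650/37 = 3*25 + 650/37 = 75 + 650/37 = 3425/37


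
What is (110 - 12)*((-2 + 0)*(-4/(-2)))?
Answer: -392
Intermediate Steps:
(110 - 12)*((-2 + 0)*(-4/(-2))) = 98*(-(-8)*(-1)/2) = 98*(-2*2) = 98*(-4) = -392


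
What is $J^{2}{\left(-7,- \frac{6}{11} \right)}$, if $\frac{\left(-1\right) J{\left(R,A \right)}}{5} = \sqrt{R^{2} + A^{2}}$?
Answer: $\frac{149125}{121} \approx 1232.4$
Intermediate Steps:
$J{\left(R,A \right)} = - 5 \sqrt{A^{2} + R^{2}}$ ($J{\left(R,A \right)} = - 5 \sqrt{R^{2} + A^{2}} = - 5 \sqrt{A^{2} + R^{2}}$)
$J^{2}{\left(-7,- \frac{6}{11} \right)} = \left(- 5 \sqrt{\left(- \frac{6}{11}\right)^{2} + \left(-7\right)^{2}}\right)^{2} = \left(- 5 \sqrt{\left(\left(-6\right) \frac{1}{11}\right)^{2} + 49}\right)^{2} = \left(- 5 \sqrt{\left(- \frac{6}{11}\right)^{2} + 49}\right)^{2} = \left(- 5 \sqrt{\frac{36}{121} + 49}\right)^{2} = \left(- 5 \sqrt{\frac{5965}{121}}\right)^{2} = \left(- 5 \frac{\sqrt{5965}}{11}\right)^{2} = \left(- \frac{5 \sqrt{5965}}{11}\right)^{2} = \frac{149125}{121}$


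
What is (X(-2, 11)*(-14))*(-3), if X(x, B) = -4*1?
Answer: -168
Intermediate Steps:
X(x, B) = -4
(X(-2, 11)*(-14))*(-3) = -4*(-14)*(-3) = 56*(-3) = -168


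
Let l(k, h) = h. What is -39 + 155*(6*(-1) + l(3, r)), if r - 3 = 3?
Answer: -39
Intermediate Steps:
r = 6 (r = 3 + 3 = 6)
-39 + 155*(6*(-1) + l(3, r)) = -39 + 155*(6*(-1) + 6) = -39 + 155*(-6 + 6) = -39 + 155*0 = -39 + 0 = -39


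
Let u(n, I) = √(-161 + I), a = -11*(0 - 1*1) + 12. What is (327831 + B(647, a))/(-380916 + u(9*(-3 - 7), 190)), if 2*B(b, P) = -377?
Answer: -124804270530/145096999027 - 655285*√29/290193998054 ≈ -0.86016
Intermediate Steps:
a = 23 (a = -11*(0 - 1) + 12 = -11*(-1) + 12 = 11 + 12 = 23)
B(b, P) = -377/2 (B(b, P) = (½)*(-377) = -377/2)
(327831 + B(647, a))/(-380916 + u(9*(-3 - 7), 190)) = (327831 - 377/2)/(-380916 + √(-161 + 190)) = 655285/(2*(-380916 + √29))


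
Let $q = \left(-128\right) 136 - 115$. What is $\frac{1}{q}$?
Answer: $- \frac{1}{17523} \approx -5.7068 \cdot 10^{-5}$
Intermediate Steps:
$q = -17523$ ($q = -17408 - 115 = -17523$)
$\frac{1}{q} = \frac{1}{-17523} = - \frac{1}{17523}$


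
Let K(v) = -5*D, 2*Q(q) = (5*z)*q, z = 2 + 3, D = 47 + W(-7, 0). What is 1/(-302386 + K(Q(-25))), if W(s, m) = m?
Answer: -1/302621 ≈ -3.3045e-6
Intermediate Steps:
D = 47 (D = 47 + 0 = 47)
z = 5
Q(q) = 25*q/2 (Q(q) = ((5*5)*q)/2 = (25*q)/2 = 25*q/2)
K(v) = -235 (K(v) = -5*47 = -235)
1/(-302386 + K(Q(-25))) = 1/(-302386 - 235) = 1/(-302621) = -1/302621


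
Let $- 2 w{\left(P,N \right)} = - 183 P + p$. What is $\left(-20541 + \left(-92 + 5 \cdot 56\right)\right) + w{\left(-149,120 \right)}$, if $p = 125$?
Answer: $-34049$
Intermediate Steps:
$w{\left(P,N \right)} = - \frac{125}{2} + \frac{183 P}{2}$ ($w{\left(P,N \right)} = - \frac{- 183 P + 125}{2} = - \frac{125 - 183 P}{2} = - \frac{125}{2} + \frac{183 P}{2}$)
$\left(-20541 + \left(-92 + 5 \cdot 56\right)\right) + w{\left(-149,120 \right)} = \left(-20541 + \left(-92 + 5 \cdot 56\right)\right) + \left(- \frac{125}{2} + \frac{183}{2} \left(-149\right)\right) = \left(-20541 + \left(-92 + 280\right)\right) - 13696 = \left(-20541 + 188\right) - 13696 = -20353 - 13696 = -34049$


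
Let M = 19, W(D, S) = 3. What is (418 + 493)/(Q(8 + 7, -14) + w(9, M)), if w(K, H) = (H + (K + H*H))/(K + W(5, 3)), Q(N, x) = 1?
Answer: 10932/401 ≈ 27.262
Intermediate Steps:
w(K, H) = (H + K + H**2)/(3 + K) (w(K, H) = (H + (K + H*H))/(K + 3) = (H + (K + H**2))/(3 + K) = (H + K + H**2)/(3 + K))
(418 + 493)/(Q(8 + 7, -14) + w(9, M)) = (418 + 493)/(1 + (19 + 9 + 19**2)/(3 + 9)) = 911/(1 + (19 + 9 + 361)/12) = 911/(1 + (1/12)*389) = 911/(1 + 389/12) = 911/(401/12) = 911*(12/401) = 10932/401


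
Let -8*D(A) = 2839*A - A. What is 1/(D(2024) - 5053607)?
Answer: -1/5771621 ≈ -1.7326e-7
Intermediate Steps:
D(A) = -1419*A/4 (D(A) = -(2839*A - A)/8 = -1419*A/4)
1/(D(2024) - 5053607) = 1/(-1419/4*2024 - 5053607) = 1/(-718014 - 5053607) = 1/(-5771621) = -1/5771621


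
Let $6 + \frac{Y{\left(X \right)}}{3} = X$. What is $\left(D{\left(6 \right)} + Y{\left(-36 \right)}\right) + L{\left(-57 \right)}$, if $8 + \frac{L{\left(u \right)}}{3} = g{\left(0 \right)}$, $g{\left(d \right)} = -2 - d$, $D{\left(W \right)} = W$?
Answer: $-150$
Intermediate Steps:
$Y{\left(X \right)} = -18 + 3 X$
$L{\left(u \right)} = -30$ ($L{\left(u \right)} = -24 + 3 \left(-2 - 0\right) = -24 + 3 \left(-2 + 0\right) = -24 + 3 \left(-2\right) = -24 - 6 = -30$)
$\left(D{\left(6 \right)} + Y{\left(-36 \right)}\right) + L{\left(-57 \right)} = \left(6 + \left(-18 + 3 \left(-36\right)\right)\right) - 30 = \left(6 - 126\right) - 30 = -120 - 30 = -150$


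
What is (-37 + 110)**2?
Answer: 5329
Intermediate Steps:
(-37 + 110)**2 = 73**2 = 5329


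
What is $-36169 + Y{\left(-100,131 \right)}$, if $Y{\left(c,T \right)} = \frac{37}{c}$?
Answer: $- \frac{3616937}{100} \approx -36169.0$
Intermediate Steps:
$-36169 + Y{\left(-100,131 \right)} = -36169 + \frac{37}{-100} = -36169 + 37 \left(- \frac{1}{100}\right) = -36169 - \frac{37}{100} = - \frac{3616937}{100}$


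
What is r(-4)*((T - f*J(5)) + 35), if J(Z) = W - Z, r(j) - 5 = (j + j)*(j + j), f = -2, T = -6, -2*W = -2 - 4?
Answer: 1725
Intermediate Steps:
W = 3 (W = -(-2 - 4)/2 = -½*(-6) = 3)
r(j) = 5 + 4*j² (r(j) = 5 + (j + j)*(j + j) = 5 + (2*j)*(2*j) = 5 + 4*j²)
J(Z) = 3 - Z
r(-4)*((T - f*J(5)) + 35) = (5 + 4*(-4)²)*((-6 - (-2)*(3 - 1*5)) + 35) = (5 + 4*16)*((-6 - (-2)*(3 - 5)) + 35) = (5 + 64)*((-6 - (-2)*(-2)) + 35) = 69*((-6 - 1*4) + 35) = 69*((-6 - 4) + 35) = 69*(-10 + 35) = 69*25 = 1725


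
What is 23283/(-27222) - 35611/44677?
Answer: -51528647/31184546 ≈ -1.6524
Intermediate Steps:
23283/(-27222) - 35611/44677 = 23283*(-1/27222) - 35611*1/44677 = -597/698 - 35611/44677 = -51528647/31184546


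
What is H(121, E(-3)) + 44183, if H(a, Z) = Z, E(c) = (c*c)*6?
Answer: 44237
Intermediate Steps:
E(c) = 6*c² (E(c) = c²*6 = 6*c²)
H(121, E(-3)) + 44183 = 6*(-3)² + 44183 = 6*9 + 44183 = 54 + 44183 = 44237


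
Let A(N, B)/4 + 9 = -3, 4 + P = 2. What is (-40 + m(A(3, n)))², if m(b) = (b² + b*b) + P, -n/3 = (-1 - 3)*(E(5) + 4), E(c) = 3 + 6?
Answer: 20848356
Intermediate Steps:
E(c) = 9
P = -2 (P = -4 + 2 = -2)
n = 156 (n = -3*(-1 - 3)*(9 + 4) = -(-12)*13 = -3*(-52) = 156)
A(N, B) = -48 (A(N, B) = -36 + 4*(-3) = -36 - 12 = -48)
m(b) = -2 + 2*b² (m(b) = (b² + b*b) - 2 = (b² + b²) - 2 = 2*b² - 2 = -2 + 2*b²)
(-40 + m(A(3, n)))² = (-40 + (-2 + 2*(-48)²))² = (-40 + (-2 + 2*2304))² = (-40 + (-2 + 4608))² = (-40 + 4606)² = 4566² = 20848356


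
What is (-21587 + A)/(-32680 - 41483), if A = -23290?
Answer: 14959/24721 ≈ 0.60511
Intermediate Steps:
(-21587 + A)/(-32680 - 41483) = (-21587 - 23290)/(-32680 - 41483) = -44877/(-74163) = -44877*(-1/74163) = 14959/24721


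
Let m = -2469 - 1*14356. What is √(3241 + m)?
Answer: 4*I*√849 ≈ 116.55*I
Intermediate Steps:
m = -16825 (m = -2469 - 14356 = -16825)
√(3241 + m) = √(3241 - 16825) = √(-13584) = 4*I*√849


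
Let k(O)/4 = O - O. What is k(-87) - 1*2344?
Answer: -2344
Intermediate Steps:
k(O) = 0 (k(O) = 4*(O - O) = 4*0 = 0)
k(-87) - 1*2344 = 0 - 1*2344 = 0 - 2344 = -2344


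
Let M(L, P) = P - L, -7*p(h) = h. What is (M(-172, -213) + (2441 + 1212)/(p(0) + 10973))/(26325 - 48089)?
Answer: 111560/59704093 ≈ 0.0018685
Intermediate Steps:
p(h) = -h/7
(M(-172, -213) + (2441 + 1212)/(p(0) + 10973))/(26325 - 48089) = ((-213 - 1*(-172)) + (2441 + 1212)/(-⅐*0 + 10973))/(26325 - 48089) = ((-213 + 172) + 3653/(0 + 10973))/(-21764) = (-41 + 3653/10973)*(-1/21764) = -446240/10973*(-1/21764) = 111560/59704093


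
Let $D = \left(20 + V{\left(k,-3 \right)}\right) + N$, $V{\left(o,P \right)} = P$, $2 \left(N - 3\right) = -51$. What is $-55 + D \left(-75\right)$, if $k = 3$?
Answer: $\frac{715}{2} \approx 357.5$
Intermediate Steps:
$N = - \frac{45}{2}$ ($N = 3 + \frac{1}{2} \left(-51\right) = 3 - \frac{51}{2} = - \frac{45}{2} \approx -22.5$)
$D = - \frac{11}{2}$ ($D = \left(20 - 3\right) - \frac{45}{2} = 17 - \frac{45}{2} = - \frac{11}{2} \approx -5.5$)
$-55 + D \left(-75\right) = -55 - - \frac{825}{2} = -55 + \frac{825}{2} = \frac{715}{2}$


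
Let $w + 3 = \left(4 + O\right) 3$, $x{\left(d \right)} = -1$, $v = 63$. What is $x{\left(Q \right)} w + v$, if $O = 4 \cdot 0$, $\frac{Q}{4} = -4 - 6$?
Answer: $54$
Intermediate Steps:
$Q = -40$ ($Q = 4 \left(-4 - 6\right) = 4 \left(-10\right) = -40$)
$O = 0$
$w = 9$ ($w = -3 + \left(4 + 0\right) 3 = -3 + 4 \cdot 3 = -3 + 12 = 9$)
$x{\left(Q \right)} w + v = \left(-1\right) 9 + 63 = -9 + 63 = 54$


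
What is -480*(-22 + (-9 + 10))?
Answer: 10080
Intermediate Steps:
-480*(-22 + (-9 + 10)) = -480*(-22 + 1) = -480*(-21) = -20*(-504) = 10080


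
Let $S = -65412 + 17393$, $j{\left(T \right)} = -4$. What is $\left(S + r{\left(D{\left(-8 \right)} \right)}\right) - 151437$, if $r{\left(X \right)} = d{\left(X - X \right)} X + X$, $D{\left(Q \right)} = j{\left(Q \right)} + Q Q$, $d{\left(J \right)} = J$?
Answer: $-199396$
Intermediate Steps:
$D{\left(Q \right)} = -4 + Q^{2}$ ($D{\left(Q \right)} = -4 + Q Q = -4 + Q^{2}$)
$S = -48019$
$r{\left(X \right)} = X$ ($r{\left(X \right)} = \left(X - X\right) X + X = 0 X + X = 0 + X = X$)
$\left(S + r{\left(D{\left(-8 \right)} \right)}\right) - 151437 = \left(-48019 - \left(4 - \left(-8\right)^{2}\right)\right) - 151437 = \left(-48019 + \left(-4 + 64\right)\right) - 151437 = \left(-48019 + 60\right) - 151437 = -47959 - 151437 = -199396$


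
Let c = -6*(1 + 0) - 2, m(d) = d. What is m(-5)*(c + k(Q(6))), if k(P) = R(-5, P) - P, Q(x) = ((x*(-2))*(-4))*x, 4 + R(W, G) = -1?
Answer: 1505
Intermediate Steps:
R(W, G) = -5 (R(W, G) = -4 - 1 = -5)
Q(x) = 8*x**2 (Q(x) = (-2*x*(-4))*x = (8*x)*x = 8*x**2)
k(P) = -5 - P
c = -8 (c = -6*1 - 2 = -6 - 2 = -8)
m(-5)*(c + k(Q(6))) = -5*(-8 + (-5 - 8*6**2)) = -5*(-8 + (-5 - 8*36)) = -5*(-8 + (-5 - 1*288)) = -5*(-8 + (-5 - 288)) = -5*(-8 - 293) = -5*(-301) = 1505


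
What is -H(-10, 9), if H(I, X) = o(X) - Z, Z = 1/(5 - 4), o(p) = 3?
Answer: -2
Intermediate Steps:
Z = 1 (Z = 1/1 = 1)
H(I, X) = 2 (H(I, X) = 3 - 1*1 = 3 - 1 = 2)
-H(-10, 9) = -1*2 = -2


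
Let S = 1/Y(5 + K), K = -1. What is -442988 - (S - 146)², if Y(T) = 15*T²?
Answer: -26743840321/57600 ≈ -4.6430e+5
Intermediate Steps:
S = 1/240 (S = 1/(15*(5 - 1)²) = 1/(15*4²) = 1/(15*16) = 1/240 ≈ 0.0041667)
-442988 - (S - 146)² = -442988 - (1/240 - 146)² = -442988 - (-35039/240)² = -442988 - 1*1227731521/57600 = -442988 - 1227731521/57600 = -26743840321/57600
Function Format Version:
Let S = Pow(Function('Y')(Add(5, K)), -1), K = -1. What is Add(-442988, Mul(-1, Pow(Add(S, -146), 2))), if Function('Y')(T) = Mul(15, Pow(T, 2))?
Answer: Rational(-26743840321, 57600) ≈ -4.6430e+5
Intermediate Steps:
S = Rational(1, 240) (S = Pow(Mul(15, Pow(Add(5, -1), 2)), -1) = Pow(Mul(15, Pow(4, 2)), -1) = Pow(Mul(15, 16), -1) = Pow(240, -1) = Rational(1, 240) ≈ 0.0041667)
Add(-442988, Mul(-1, Pow(Add(S, -146), 2))) = Add(-442988, Mul(-1, Pow(Add(Rational(1, 240), -146), 2))) = Add(-442988, Mul(-1, Pow(Rational(-35039, 240), 2))) = Add(-442988, Mul(-1, Rational(1227731521, 57600))) = Add(-442988, Rational(-1227731521, 57600)) = Rational(-26743840321, 57600)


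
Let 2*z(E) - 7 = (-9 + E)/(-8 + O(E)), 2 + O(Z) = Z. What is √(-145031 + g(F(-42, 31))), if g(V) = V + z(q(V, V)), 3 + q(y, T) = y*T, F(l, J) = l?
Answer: I*√1779126792774/3502 ≈ 380.88*I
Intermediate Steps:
O(Z) = -2 + Z
q(y, T) = -3 + T*y (q(y, T) = -3 + y*T = -3 + T*y)
z(E) = 7/2 + (-9 + E)/(2*(-10 + E)) (z(E) = 7/2 + ((-9 + E)/(-8 + (-2 + E)))/2 = 7/2 + ((-9 + E)/(-10 + E))/2 = 7/2 + (-9 + E)/(2*(-10 + E)))
g(V) = V + (-103 + 8*V²)/(2*(-13 + V²)) (g(V) = V + (-79 + 8*(-3 + V*V))/(2*(-10 + (-3 + V*V))) = V + (-79 + 8*(-3 + V²))/(2*(-10 + (-3 + V²))) = V + (-79 + (-24 + 8*V²))/(2*(-13 + V²)) = V + (-103 + 8*V²)/(2*(-13 + V²)))
√(-145031 + g(F(-42, 31))) = √(-145031 + (-103/2 + 4*(-42)² - 42*(-13 + (-42)²))/(-13 + (-42)²)) = √(-145031 + (-103/2 + 4*1764 - 42*(-13 + 1764))/(-13 + 1764)) = √(-145031 + (-103/2 + 7056 - 42*1751)/1751) = √(-145031 + (-103/2 + 7056 - 73542)/1751) = √(-145031 + (1/1751)*(-133075/2)) = √(-145031 - 133075/3502) = √(-508031637/3502) = I*√1779126792774/3502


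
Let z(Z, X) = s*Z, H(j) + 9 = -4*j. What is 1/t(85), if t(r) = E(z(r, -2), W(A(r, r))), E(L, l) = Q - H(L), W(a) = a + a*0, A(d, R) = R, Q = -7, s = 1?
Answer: 1/342 ≈ 0.0029240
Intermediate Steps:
H(j) = -9 - 4*j
z(Z, X) = Z (z(Z, X) = 1*Z = Z)
W(a) = a (W(a) = a + 0 = a)
E(L, l) = 2 + 4*L (E(L, l) = -7 - (-9 - 4*L) = -7 + (9 + 4*L) = 2 + 4*L)
t(r) = 2 + 4*r
1/t(85) = 1/(2 + 4*85) = 1/(2 + 340) = 1/342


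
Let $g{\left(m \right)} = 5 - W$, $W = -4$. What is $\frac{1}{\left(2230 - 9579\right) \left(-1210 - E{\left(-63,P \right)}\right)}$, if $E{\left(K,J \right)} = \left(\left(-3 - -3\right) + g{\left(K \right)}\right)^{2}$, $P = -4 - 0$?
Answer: $\frac{1}{9487559} \approx 1.054 \cdot 10^{-7}$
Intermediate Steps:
$g{\left(m \right)} = 9$ ($g{\left(m \right)} = 5 - -4 = 5 + 4 = 9$)
$P = -4$ ($P = -4 + 0 = -4$)
$E{\left(K,J \right)} = 81$ ($E{\left(K,J \right)} = \left(\left(-3 - -3\right) + 9\right)^{2} = \left(\left(-3 + 3\right) + 9\right)^{2} = \left(0 + 9\right)^{2} = 9^{2} = 81$)
$\frac{1}{\left(2230 - 9579\right) \left(-1210 - E{\left(-63,P \right)}\right)} = \frac{1}{\left(2230 - 9579\right) \left(-1210 - 81\right)} = \frac{1}{\left(-7349\right) \left(-1210 - 81\right)} = - \frac{1}{7349 \left(-1291\right)} = \left(- \frac{1}{7349}\right) \left(- \frac{1}{1291}\right) = \frac{1}{9487559}$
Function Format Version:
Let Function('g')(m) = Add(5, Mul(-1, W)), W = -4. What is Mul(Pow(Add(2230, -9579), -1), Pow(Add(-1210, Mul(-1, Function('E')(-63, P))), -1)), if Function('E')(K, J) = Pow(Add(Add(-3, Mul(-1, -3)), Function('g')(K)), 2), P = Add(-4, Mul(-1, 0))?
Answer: Rational(1, 9487559) ≈ 1.0540e-7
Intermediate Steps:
Function('g')(m) = 9 (Function('g')(m) = Add(5, Mul(-1, -4)) = Add(5, 4) = 9)
P = -4 (P = Add(-4, 0) = -4)
Function('E')(K, J) = 81 (Function('E')(K, J) = Pow(Add(Add(-3, Mul(-1, -3)), 9), 2) = Pow(Add(Add(-3, 3), 9), 2) = Pow(Add(0, 9), 2) = Pow(9, 2) = 81)
Mul(Pow(Add(2230, -9579), -1), Pow(Add(-1210, Mul(-1, Function('E')(-63, P))), -1)) = Mul(Pow(Add(2230, -9579), -1), Pow(Add(-1210, Mul(-1, 81)), -1)) = Mul(Pow(-7349, -1), Pow(Add(-1210, -81), -1)) = Mul(Rational(-1, 7349), Pow(-1291, -1)) = Mul(Rational(-1, 7349), Rational(-1, 1291)) = Rational(1, 9487559)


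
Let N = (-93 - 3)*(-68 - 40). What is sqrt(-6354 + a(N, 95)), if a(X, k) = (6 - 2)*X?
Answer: 3*sqrt(3902) ≈ 187.40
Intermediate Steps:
N = 10368 (N = -96*(-108) = 10368)
a(X, k) = 4*X
sqrt(-6354 + a(N, 95)) = sqrt(-6354 + 4*10368) = sqrt(-6354 + 41472) = sqrt(35118) = 3*sqrt(3902)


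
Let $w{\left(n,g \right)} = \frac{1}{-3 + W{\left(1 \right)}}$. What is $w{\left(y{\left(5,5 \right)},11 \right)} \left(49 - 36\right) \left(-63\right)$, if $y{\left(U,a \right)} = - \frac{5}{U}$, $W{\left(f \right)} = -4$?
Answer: $117$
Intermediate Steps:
$w{\left(n,g \right)} = - \frac{1}{7}$ ($w{\left(n,g \right)} = \frac{1}{-3 - 4} = \frac{1}{-7} = - \frac{1}{7}$)
$w{\left(y{\left(5,5 \right)},11 \right)} \left(49 - 36\right) \left(-63\right) = - \frac{49 - 36}{7} \left(-63\right) = \left(- \frac{1}{7}\right) 13 \left(-63\right) = \left(- \frac{13}{7}\right) \left(-63\right) = 117$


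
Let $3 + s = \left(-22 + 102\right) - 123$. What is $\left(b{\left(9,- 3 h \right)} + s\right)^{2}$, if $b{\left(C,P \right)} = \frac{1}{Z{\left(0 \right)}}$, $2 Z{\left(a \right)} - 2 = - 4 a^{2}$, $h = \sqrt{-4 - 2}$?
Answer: $2025$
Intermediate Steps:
$s = -46$ ($s = -3 + \left(\left(-22 + 102\right) - 123\right) = -3 + \left(80 - 123\right) = -3 - 43 = -46$)
$h = i \sqrt{6}$ ($h = \sqrt{-6} = i \sqrt{6} \approx 2.4495 i$)
$Z{\left(a \right)} = 1 - 2 a^{2}$ ($Z{\left(a \right)} = 1 + \frac{\left(-4\right) a^{2}}{2} = 1 - 2 a^{2}$)
$b{\left(C,P \right)} = 1$ ($b{\left(C,P \right)} = \frac{1}{1 - 2 \cdot 0^{2}} = \frac{1}{1 - 0} = \frac{1}{1 + 0} = 1^{-1} = 1$)
$\left(b{\left(9,- 3 h \right)} + s\right)^{2} = \left(1 - 46\right)^{2} = \left(-45\right)^{2} = 2025$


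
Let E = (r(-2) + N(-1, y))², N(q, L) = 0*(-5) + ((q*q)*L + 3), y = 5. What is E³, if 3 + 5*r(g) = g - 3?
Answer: 1073741824/15625 ≈ 68720.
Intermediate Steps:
r(g) = -6/5 + g/5 (r(g) = -⅗ + (g - 3)/5 = -⅗ + (-3 + g)/5 = -⅗ + (-⅗ + g/5) = -6/5 + g/5)
N(q, L) = 3 + L*q² (N(q, L) = 0 + (q²*L + 3) = 0 + (L*q² + 3) = 0 + (3 + L*q²) = 3 + L*q²)
E = 1024/25 (E = ((-6/5 + (⅕)*(-2)) + (3 + 5*(-1)²))² = ((-6/5 - ⅖) + (3 + 5*1))² = (-8/5 + (3 + 5))² = (-8/5 + 8)² = (32/5)² = 1024/25 ≈ 40.960)
E³ = (1024/25)³ = 1073741824/15625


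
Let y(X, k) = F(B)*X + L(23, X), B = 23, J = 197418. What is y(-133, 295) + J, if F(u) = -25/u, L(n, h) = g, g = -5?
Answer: 4543824/23 ≈ 1.9756e+5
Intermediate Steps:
L(n, h) = -5
y(X, k) = -5 - 25*X/23 (y(X, k) = (-25/23)*X - 5 = (-25*1/23)*X - 5 = -25*X/23 - 5 = -5 - 25*X/23)
y(-133, 295) + J = (-5 - 25/23*(-133)) + 197418 = (-5 + 3325/23) + 197418 = 3210/23 + 197418 = 4543824/23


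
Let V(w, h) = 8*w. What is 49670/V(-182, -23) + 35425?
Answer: 25764565/728 ≈ 35391.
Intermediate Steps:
49670/V(-182, -23) + 35425 = 49670/((8*(-182))) + 35425 = 49670/(-1456) + 35425 = 49670*(-1/1456) + 35425 = -24835/728 + 35425 = 25764565/728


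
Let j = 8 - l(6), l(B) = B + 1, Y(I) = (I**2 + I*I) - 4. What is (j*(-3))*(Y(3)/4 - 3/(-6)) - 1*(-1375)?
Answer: 1363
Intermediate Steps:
Y(I) = -4 + 2*I**2 (Y(I) = (I**2 + I**2) - 4 = 2*I**2 - 4 = -4 + 2*I**2)
l(B) = 1 + B
j = 1 (j = 8 - (1 + 6) = 8 - 1*7 = 8 - 7 = 1)
(j*(-3))*(Y(3)/4 - 3/(-6)) - 1*(-1375) = (1*(-3))*((-4 + 2*3**2)/4 - 3/(-6)) - 1*(-1375) = -3*((-4 + 2*9)*(1/4) - 3*(-1/6)) + 1375 = -3*((-4 + 18)*(1/4) + 1/2) + 1375 = -3*(14*(1/4) + 1/2) + 1375 = -3*(7/2 + 1/2) + 1375 = -3*4 + 1375 = -12 + 1375 = 1363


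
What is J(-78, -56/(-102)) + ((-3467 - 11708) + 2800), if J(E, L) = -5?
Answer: -12380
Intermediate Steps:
J(-78, -56/(-102)) + ((-3467 - 11708) + 2800) = -5 + ((-3467 - 11708) + 2800) = -5 + (-15175 + 2800) = -5 - 12375 = -12380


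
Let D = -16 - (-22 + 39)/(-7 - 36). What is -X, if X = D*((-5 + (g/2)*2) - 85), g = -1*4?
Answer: -63074/43 ≈ -1466.8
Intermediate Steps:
g = -4
D = -671/43 (D = -16 - 17/(-43) = -16 - 17*(-1)/43 = -16 - 1*(-17/43) = -16 + 17/43 = -671/43 ≈ -15.605)
X = 63074/43 (X = -671*((-5 - 4/2*2) - 85)/43 = -671*((-5 - 4*½*2) - 85)/43 = -671*((-5 - 2*2) - 85)/43 = -671*((-5 - 4) - 85)/43 = -671*(-9 - 85)/43 = -671/43*(-94) = 63074/43 ≈ 1466.8)
-X = -1*63074/43 = -63074/43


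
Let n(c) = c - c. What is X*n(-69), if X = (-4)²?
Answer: 0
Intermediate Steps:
n(c) = 0
X = 16
X*n(-69) = 16*0 = 0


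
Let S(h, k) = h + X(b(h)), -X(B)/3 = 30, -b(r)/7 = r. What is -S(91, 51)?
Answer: -1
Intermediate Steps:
b(r) = -7*r
X(B) = -90 (X(B) = -3*30 = -90)
S(h, k) = -90 + h (S(h, k) = h - 90 = -90 + h)
-S(91, 51) = -(-90 + 91) = -1*1 = -1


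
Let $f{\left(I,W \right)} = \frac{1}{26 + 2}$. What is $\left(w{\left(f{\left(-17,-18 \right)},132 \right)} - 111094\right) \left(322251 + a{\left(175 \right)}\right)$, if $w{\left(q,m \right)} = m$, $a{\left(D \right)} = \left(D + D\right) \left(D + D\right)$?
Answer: $-49350460462$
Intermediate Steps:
$f{\left(I,W \right)} = \frac{1}{28}$
$a{\left(D \right)} = 4 D^{2}$ ($a{\left(D \right)} = 2 D 2 D = 4 D^{2}$)
$\left(w{\left(f{\left(-17,-18 \right)},132 \right)} - 111094\right) \left(322251 + a{\left(175 \right)}\right) = \left(132 - 111094\right) \left(322251 + 4 \cdot 175^{2}\right) = - 110962 \left(322251 + 4 \cdot 30625\right) = - 110962 \left(322251 + 122500\right) = \left(-110962\right) 444751 = -49350460462$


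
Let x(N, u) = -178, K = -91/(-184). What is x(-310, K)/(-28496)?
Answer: 89/14248 ≈ 0.0062465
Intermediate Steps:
K = 91/184 (K = -91*(-1/184) = 91/184 ≈ 0.49457)
x(-310, K)/(-28496) = -178/(-28496) = -178*(-1/28496) = 89/14248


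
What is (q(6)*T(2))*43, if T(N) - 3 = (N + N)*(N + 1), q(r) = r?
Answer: 3870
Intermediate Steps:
T(N) = 3 + 2*N*(1 + N) (T(N) = 3 + (N + N)*(N + 1) = 3 + (2*N)*(1 + N) = 3 + 2*N*(1 + N))
(q(6)*T(2))*43 = (6*(3 + 2*2 + 2*2²))*43 = (6*(3 + 4 + 2*4))*43 = (6*(3 + 4 + 8))*43 = (6*15)*43 = 90*43 = 3870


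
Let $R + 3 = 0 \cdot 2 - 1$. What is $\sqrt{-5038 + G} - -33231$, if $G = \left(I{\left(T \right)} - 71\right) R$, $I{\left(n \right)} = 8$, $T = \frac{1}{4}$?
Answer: $33231 + i \sqrt{4786} \approx 33231.0 + 69.181 i$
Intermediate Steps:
$T = \frac{1}{4} \approx 0.25$
$R = -4$ ($R = -3 + \left(0 \cdot 2 - 1\right) = -3 + \left(0 - 1\right) = -3 - 1 = -4$)
$G = 252$ ($G = \left(8 - 71\right) \left(-4\right) = \left(-63\right) \left(-4\right) = 252$)
$\sqrt{-5038 + G} - -33231 = \sqrt{-5038 + 252} - -33231 = \sqrt{-4786} + 33231 = i \sqrt{4786} + 33231 = 33231 + i \sqrt{4786}$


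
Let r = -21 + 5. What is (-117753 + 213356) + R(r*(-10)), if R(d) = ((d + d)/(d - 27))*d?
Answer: 12766399/133 ≈ 95988.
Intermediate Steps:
r = -16
R(d) = 2*d²/(-27 + d) (R(d) = ((2*d)/(-27 + d))*d = (2*d/(-27 + d))*d = 2*d²/(-27 + d))
(-117753 + 213356) + R(r*(-10)) = (-117753 + 213356) + 2*(-16*(-10))²/(-27 - 16*(-10)) = 95603 + 2*160²/(-27 + 160) = 95603 + 2*25600/133 = 95603 + 2*25600*(1/133) = 95603 + 51200/133 = 12766399/133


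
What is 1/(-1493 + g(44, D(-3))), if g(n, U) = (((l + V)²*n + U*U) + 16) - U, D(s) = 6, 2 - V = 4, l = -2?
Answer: -1/743 ≈ -0.0013459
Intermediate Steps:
V = -2 (V = 2 - 1*4 = 2 - 4 = -2)
g(n, U) = 16 + U² - U + 16*n (g(n, U) = (((-2 - 2)²*n + U*U) + 16) - U = (((-4)²*n + U²) + 16) - U = ((16*n + U²) + 16) - U = ((U² + 16*n) + 16) - U = (16 + U² + 16*n) - U = 16 + U² - U + 16*n)
1/(-1493 + g(44, D(-3))) = 1/(-1493 + (16 + 6² - 1*6 + 16*44)) = 1/(-1493 + (16 + 36 - 6 + 704)) = 1/(-1493 + 750) = 1/(-743) = -1/743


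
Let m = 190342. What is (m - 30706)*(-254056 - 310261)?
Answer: -90085308612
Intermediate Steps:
(m - 30706)*(-254056 - 310261) = (190342 - 30706)*(-254056 - 310261) = 159636*(-564317) = -90085308612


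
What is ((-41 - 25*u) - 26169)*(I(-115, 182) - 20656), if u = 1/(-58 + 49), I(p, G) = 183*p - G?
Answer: 3292911265/3 ≈ 1.0976e+9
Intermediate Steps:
I(p, G) = -G + 183*p
u = -⅑ (u = 1/(-9) = -⅑ ≈ -0.11111)
((-41 - 25*u) - 26169)*(I(-115, 182) - 20656) = ((-41 - 25*(-⅑)) - 26169)*((-1*182 + 183*(-115)) - 20656) = ((-41 + 25/9) - 26169)*((-182 - 21045) - 20656) = (-344/9 - 26169)*(-21227 - 20656) = -235865/9*(-41883) = 3292911265/3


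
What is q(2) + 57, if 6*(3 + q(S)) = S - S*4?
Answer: 53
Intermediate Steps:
q(S) = -3 - S/2 (q(S) = -3 + (S - S*4)/6 = -3 + (S - 4*S)/6 = -3 + (-3*S)/6 = -3 - S/2)
q(2) + 57 = (-3 - ½*2) + 57 = (-3 - 1) + 57 = -4 + 57 = 53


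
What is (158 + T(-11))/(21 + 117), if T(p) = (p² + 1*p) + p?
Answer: 257/138 ≈ 1.8623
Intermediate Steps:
T(p) = p² + 2*p (T(p) = (p² + p) + p = (p + p²) + p = p² + 2*p)
(158 + T(-11))/(21 + 117) = (158 - 11*(2 - 11))/(21 + 117) = (158 - 11*(-9))/138 = (158 + 99)/138 = (1/138)*257 = 257/138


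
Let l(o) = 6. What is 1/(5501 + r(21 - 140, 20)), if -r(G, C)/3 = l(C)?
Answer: 1/5483 ≈ 0.00018238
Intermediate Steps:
r(G, C) = -18 (r(G, C) = -3*6 = -18)
1/(5501 + r(21 - 140, 20)) = 1/(5501 - 18) = 1/5483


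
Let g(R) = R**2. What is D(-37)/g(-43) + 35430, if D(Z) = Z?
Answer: 65510033/1849 ≈ 35430.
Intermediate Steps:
D(-37)/g(-43) + 35430 = -37/((-43)**2) + 35430 = -37/1849 + 35430 = 65510033/1849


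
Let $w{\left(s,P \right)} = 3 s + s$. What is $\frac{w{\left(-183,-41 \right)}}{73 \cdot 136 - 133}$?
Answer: $- \frac{244}{3265} \approx -0.074732$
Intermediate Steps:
$w{\left(s,P \right)} = 4 s$
$\frac{w{\left(-183,-41 \right)}}{73 \cdot 136 - 133} = \frac{4 \left(-183\right)}{73 \cdot 136 - 133} = - \frac{732}{9928 - 133} = - \frac{732}{9795} = \left(-732\right) \frac{1}{9795} = - \frac{244}{3265}$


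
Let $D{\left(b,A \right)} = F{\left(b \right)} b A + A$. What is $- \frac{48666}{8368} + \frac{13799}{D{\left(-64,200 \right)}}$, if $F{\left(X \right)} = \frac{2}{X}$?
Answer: $\frac{2695951}{156900} \approx 17.183$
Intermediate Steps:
$D{\left(b,A \right)} = 3 A$ ($D{\left(b,A \right)} = \frac{2}{b} b A + A = 2 A + A = 3 A$)
$- \frac{48666}{8368} + \frac{13799}{D{\left(-64,200 \right)}} = - \frac{48666}{8368} + \frac{13799}{3 \cdot 200} = \left(-48666\right) \frac{1}{8368} + \frac{13799}{600} = - \frac{24333}{4184} + 13799 \cdot \frac{1}{600} = - \frac{24333}{4184} + \frac{13799}{600} = \frac{2695951}{156900}$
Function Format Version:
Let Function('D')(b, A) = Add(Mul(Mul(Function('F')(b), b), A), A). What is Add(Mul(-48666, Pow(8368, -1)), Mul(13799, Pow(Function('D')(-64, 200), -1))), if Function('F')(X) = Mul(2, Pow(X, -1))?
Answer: Rational(2695951, 156900) ≈ 17.183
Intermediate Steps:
Function('D')(b, A) = Mul(3, A) (Function('D')(b, A) = Add(Mul(Mul(Mul(2, Pow(b, -1)), b), A), A) = Add(Mul(2, A), A) = Mul(3, A))
Add(Mul(-48666, Pow(8368, -1)), Mul(13799, Pow(Function('D')(-64, 200), -1))) = Add(Mul(-48666, Pow(8368, -1)), Mul(13799, Pow(Mul(3, 200), -1))) = Add(Mul(-48666, Rational(1, 8368)), Mul(13799, Pow(600, -1))) = Add(Rational(-24333, 4184), Mul(13799, Rational(1, 600))) = Add(Rational(-24333, 4184), Rational(13799, 600)) = Rational(2695951, 156900)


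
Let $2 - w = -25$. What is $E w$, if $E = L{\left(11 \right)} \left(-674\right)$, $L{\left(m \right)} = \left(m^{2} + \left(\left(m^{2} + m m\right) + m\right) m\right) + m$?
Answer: $-53047170$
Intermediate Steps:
$L{\left(m \right)} = m + m^{2} + m \left(m + 2 m^{2}\right)$ ($L{\left(m \right)} = \left(m^{2} + \left(\left(m^{2} + m^{2}\right) + m\right) m\right) + m = \left(m^{2} + \left(2 m^{2} + m\right) m\right) + m = \left(m^{2} + \left(m + 2 m^{2}\right) m\right) + m = \left(m^{2} + m \left(m + 2 m^{2}\right)\right) + m = m + m^{2} + m \left(m + 2 m^{2}\right)$)
$w = 27$ ($w = 2 - -25 = 2 + 25 = 27$)
$E = -1964710$ ($E = 11 \left(1 + 2 \cdot 11 + 2 \cdot 11^{2}\right) \left(-674\right) = 11 \left(1 + 22 + 2 \cdot 121\right) \left(-674\right) = 11 \left(1 + 22 + 242\right) \left(-674\right) = 11 \cdot 265 \left(-674\right) = 2915 \left(-674\right) = -1964710$)
$E w = \left(-1964710\right) 27 = -53047170$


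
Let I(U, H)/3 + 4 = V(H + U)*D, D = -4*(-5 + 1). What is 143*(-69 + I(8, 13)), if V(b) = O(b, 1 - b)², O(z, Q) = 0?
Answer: -11583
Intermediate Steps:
V(b) = 0 (V(b) = 0² = 0)
D = 16 (D = -4*(-4) = 16)
I(U, H) = -12 (I(U, H) = -12 + 3*(0*16) = -12 + 3*0 = -12 + 0 = -12)
143*(-69 + I(8, 13)) = 143*(-69 - 12) = 143*(-81) = -11583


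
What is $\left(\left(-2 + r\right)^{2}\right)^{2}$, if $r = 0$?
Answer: $16$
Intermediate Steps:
$\left(\left(-2 + r\right)^{2}\right)^{2} = \left(\left(-2 + 0\right)^{2}\right)^{2} = \left(\left(-2\right)^{2}\right)^{2} = 4^{2} = 16$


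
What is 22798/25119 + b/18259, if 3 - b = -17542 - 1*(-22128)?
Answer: 301148305/458647821 ≈ 0.65660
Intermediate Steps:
b = -4583 (b = 3 - (-17542 - 1*(-22128)) = 3 - (-17542 + 22128) = 3 - 1*4586 = 3 - 4586 = -4583)
22798/25119 + b/18259 = 22798/25119 - 4583/18259 = 301148305/458647821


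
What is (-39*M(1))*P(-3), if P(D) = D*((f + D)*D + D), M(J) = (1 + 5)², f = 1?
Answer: 12636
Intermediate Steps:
M(J) = 36 (M(J) = 6² = 36)
P(D) = D*(D + D*(1 + D)) (P(D) = D*((1 + D)*D + D) = D*(D*(1 + D) + D) = D*(D + D*(1 + D)))
(-39*M(1))*P(-3) = (-39*36)*((-3)²*(2 - 3)) = -12636*(-1) = -1404*(-9) = 12636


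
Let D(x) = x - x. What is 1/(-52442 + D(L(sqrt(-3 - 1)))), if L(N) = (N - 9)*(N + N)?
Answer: -1/52442 ≈ -1.9069e-5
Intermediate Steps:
L(N) = 2*N*(-9 + N) (L(N) = (-9 + N)*(2*N) = 2*N*(-9 + N))
D(x) = 0
1/(-52442 + D(L(sqrt(-3 - 1)))) = 1/(-52442 + 0) = 1/(-52442) = -1/52442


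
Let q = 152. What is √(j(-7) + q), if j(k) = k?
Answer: √145 ≈ 12.042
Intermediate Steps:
√(j(-7) + q) = √(-7 + 152) = √145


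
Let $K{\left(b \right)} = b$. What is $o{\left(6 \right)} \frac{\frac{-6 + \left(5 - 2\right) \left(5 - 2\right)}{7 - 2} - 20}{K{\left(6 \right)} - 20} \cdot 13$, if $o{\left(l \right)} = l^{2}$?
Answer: $\frac{22698}{35} \approx 648.51$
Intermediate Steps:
$o{\left(6 \right)} \frac{\frac{-6 + \left(5 - 2\right) \left(5 - 2\right)}{7 - 2} - 20}{K{\left(6 \right)} - 20} \cdot 13 = 6^{2} \frac{\frac{-6 + \left(5 - 2\right) \left(5 - 2\right)}{7 - 2} - 20}{6 - 20} \cdot 13 = 36 \frac{\frac{-6 + 3 \cdot 3}{5} - 20}{-14} \cdot 13 = 36 \left(\left(-6 + 9\right) \frac{1}{5} - 20\right) \left(- \frac{1}{14}\right) 13 = 36 \left(3 \cdot \frac{1}{5} - 20\right) \left(- \frac{1}{14}\right) 13 = 36 \left(\frac{3}{5} - 20\right) \left(- \frac{1}{14}\right) 13 = 36 \left(\left(- \frac{97}{5}\right) \left(- \frac{1}{14}\right)\right) 13 = 36 \cdot \frac{97}{70} \cdot 13 = \frac{1746}{35} \cdot 13 = \frac{22698}{35}$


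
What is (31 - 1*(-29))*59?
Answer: 3540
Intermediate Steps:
(31 - 1*(-29))*59 = (31 + 29)*59 = 60*59 = 3540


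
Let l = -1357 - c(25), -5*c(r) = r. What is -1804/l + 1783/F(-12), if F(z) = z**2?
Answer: 333799/24336 ≈ 13.716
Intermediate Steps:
c(r) = -r/5
l = -1352 (l = -1357 - (-1)*25/5 = -1357 - 1*(-5) = -1357 + 5 = -1352)
-1804/l + 1783/F(-12) = -1804/(-1352) + 1783/((-12)**2) = -1804*(-1/1352) + 1783/144 = 451/338 + 1783*(1/144) = 451/338 + 1783/144 = 333799/24336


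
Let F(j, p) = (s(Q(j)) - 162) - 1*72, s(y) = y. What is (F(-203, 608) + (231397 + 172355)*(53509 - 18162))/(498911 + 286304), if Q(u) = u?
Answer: 14271421507/785215 ≈ 18175.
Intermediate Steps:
F(j, p) = -234 + j (F(j, p) = (j - 162) - 1*72 = (-162 + j) - 72 = -234 + j)
(F(-203, 608) + (231397 + 172355)*(53509 - 18162))/(498911 + 286304) = ((-234 - 203) + (231397 + 172355)*(53509 - 18162))/(498911 + 286304) = (-437 + 403752*35347)/785215 = (-437 + 14271421944)*(1/785215) = 14271421507*(1/785215) = 14271421507/785215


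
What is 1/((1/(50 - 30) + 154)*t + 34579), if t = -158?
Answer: 10/102391 ≈ 9.7665e-5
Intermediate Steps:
1/((1/(50 - 30) + 154)*t + 34579) = 1/((1/(50 - 30) + 154)*(-158) + 34579) = 1/((1/20 + 154)*(-158) + 34579) = 1/((3081/20)*(-158) + 34579) = 1/(-243399/10 + 34579) = 1/(102391/10) = 10/102391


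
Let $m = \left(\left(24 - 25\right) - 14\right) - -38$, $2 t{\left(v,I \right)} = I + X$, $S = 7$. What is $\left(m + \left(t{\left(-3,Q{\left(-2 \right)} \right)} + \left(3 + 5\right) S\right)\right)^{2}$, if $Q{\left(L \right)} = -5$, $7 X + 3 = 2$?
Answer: $\frac{286225}{49} \approx 5841.3$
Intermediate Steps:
$X = - \frac{1}{7}$ ($X = - \frac{3}{7} + \frac{1}{7} \cdot 2 = - \frac{3}{7} + \frac{2}{7} = - \frac{1}{7} \approx -0.14286$)
$t{\left(v,I \right)} = - \frac{1}{14} + \frac{I}{2}$ ($t{\left(v,I \right)} = \frac{I - \frac{1}{7}}{2} = \frac{- \frac{1}{7} + I}{2} = - \frac{1}{14} + \frac{I}{2}$)
$m = 23$ ($m = \left(-1 - 14\right) + 38 = -15 + 38 = 23$)
$\left(m + \left(t{\left(-3,Q{\left(-2 \right)} \right)} + \left(3 + 5\right) S\right)\right)^{2} = \left(23 + \left(\left(- \frac{1}{14} + \frac{1}{2} \left(-5\right)\right) + \left(3 + 5\right) 7\right)\right)^{2} = \left(23 + \left(\left(- \frac{1}{14} - \frac{5}{2}\right) + 8 \cdot 7\right)\right)^{2} = \left(23 + \left(- \frac{18}{7} + 56\right)\right)^{2} = \left(23 + \frac{374}{7}\right)^{2} = \left(\frac{535}{7}\right)^{2} = \frac{286225}{49}$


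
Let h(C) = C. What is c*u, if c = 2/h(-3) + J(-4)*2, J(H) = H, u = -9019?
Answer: 234494/3 ≈ 78165.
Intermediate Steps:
c = -26/3 (c = 2/(-3) - 4*2 = 2*(-⅓) - 8 = -⅔ - 8 = -26/3 ≈ -8.6667)
c*u = -26/3*(-9019) = 234494/3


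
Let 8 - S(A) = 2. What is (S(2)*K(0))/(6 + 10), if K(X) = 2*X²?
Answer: 0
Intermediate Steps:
S(A) = 6 (S(A) = 8 - 1*2 = 8 - 2 = 6)
(S(2)*K(0))/(6 + 10) = (6*(2*0²))/(6 + 10) = (6*(2*0))/16 = (6*0)*(1/16) = 0*(1/16) = 0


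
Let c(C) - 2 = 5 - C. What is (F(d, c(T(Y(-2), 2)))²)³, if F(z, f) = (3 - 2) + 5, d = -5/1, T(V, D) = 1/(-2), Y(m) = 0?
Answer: 46656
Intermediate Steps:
T(V, D) = -½
c(C) = 7 - C (c(C) = 2 + (5 - C) = 7 - C)
d = -5 (d = -5*1 = -5)
F(z, f) = 6 (F(z, f) = 1 + 5 = 6)
(F(d, c(T(Y(-2), 2)))²)³ = (6²)³ = 36³ = 46656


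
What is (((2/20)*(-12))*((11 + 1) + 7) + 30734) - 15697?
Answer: 75071/5 ≈ 15014.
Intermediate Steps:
(((2/20)*(-12))*((11 + 1) + 7) + 30734) - 15697 = (((2*(1/20))*(-12))*(12 + 7) + 30734) - 15697 = (((⅒)*(-12))*19 + 30734) - 15697 = (-6/5*19 + 30734) - 15697 = (-114/5 + 30734) - 15697 = 153556/5 - 15697 = 75071/5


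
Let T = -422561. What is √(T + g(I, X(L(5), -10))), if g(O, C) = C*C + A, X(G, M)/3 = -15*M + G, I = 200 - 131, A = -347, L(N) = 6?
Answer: 2*I*√50971 ≈ 451.54*I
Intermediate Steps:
I = 69
X(G, M) = -45*M + 3*G (X(G, M) = 3*(-15*M + G) = 3*(G - 15*M) = -45*M + 3*G)
g(O, C) = -347 + C² (g(O, C) = C*C - 347 = C² - 347 = -347 + C²)
√(T + g(I, X(L(5), -10))) = √(-422561 + (-347 + (-45*(-10) + 3*6)²)) = √(-422561 + (-347 + (450 + 18)²)) = √(-422561 + (-347 + 468²)) = √(-422561 + (-347 + 219024)) = √(-422561 + 218677) = √(-203884) = 2*I*√50971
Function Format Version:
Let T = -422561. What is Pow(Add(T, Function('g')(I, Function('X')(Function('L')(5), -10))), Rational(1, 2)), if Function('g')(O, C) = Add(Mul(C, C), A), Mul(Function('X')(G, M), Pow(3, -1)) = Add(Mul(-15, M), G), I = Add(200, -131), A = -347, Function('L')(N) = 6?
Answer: Mul(2, I, Pow(50971, Rational(1, 2))) ≈ Mul(451.54, I)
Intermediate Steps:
I = 69
Function('X')(G, M) = Add(Mul(-45, M), Mul(3, G)) (Function('X')(G, M) = Mul(3, Add(Mul(-15, M), G)) = Mul(3, Add(G, Mul(-15, M))) = Add(Mul(-45, M), Mul(3, G)))
Function('g')(O, C) = Add(-347, Pow(C, 2)) (Function('g')(O, C) = Add(Mul(C, C), -347) = Add(Pow(C, 2), -347) = Add(-347, Pow(C, 2)))
Pow(Add(T, Function('g')(I, Function('X')(Function('L')(5), -10))), Rational(1, 2)) = Pow(Add(-422561, Add(-347, Pow(Add(Mul(-45, -10), Mul(3, 6)), 2))), Rational(1, 2)) = Pow(Add(-422561, Add(-347, Pow(Add(450, 18), 2))), Rational(1, 2)) = Pow(Add(-422561, Add(-347, Pow(468, 2))), Rational(1, 2)) = Pow(Add(-422561, Add(-347, 219024)), Rational(1, 2)) = Pow(Add(-422561, 218677), Rational(1, 2)) = Pow(-203884, Rational(1, 2)) = Mul(2, I, Pow(50971, Rational(1, 2)))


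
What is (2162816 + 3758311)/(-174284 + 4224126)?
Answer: 5921127/4049842 ≈ 1.4621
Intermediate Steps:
(2162816 + 3758311)/(-174284 + 4224126) = 5921127/4049842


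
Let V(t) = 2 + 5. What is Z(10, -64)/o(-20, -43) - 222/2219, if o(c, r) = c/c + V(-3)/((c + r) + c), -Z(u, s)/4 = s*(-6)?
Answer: -70728186/42161 ≈ -1677.6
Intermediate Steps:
Z(u, s) = 24*s (Z(u, s) = -4*s*(-6) = -(-24)*s = 24*s)
V(t) = 7
o(c, r) = 1 + 7/(r + 2*c) (o(c, r) = c/c + 7/((c + r) + c) = 1 + 7/(r + 2*c))
Z(10, -64)/o(-20, -43) - 222/2219 = (24*(-64))/(((7 - 43 + 2*(-20))/(-43 + 2*(-20)))) - 222/2219 = -1536*(-43 - 40)/(7 - 43 - 40) - 222*1/2219 = -1536/(-76/(-83)) - 222/2219 = -1536/((-1/83*(-76))) - 222/2219 = -1536/76/83 - 222/2219 = -1536*83/76 - 222/2219 = -31872/19 - 222/2219 = -70728186/42161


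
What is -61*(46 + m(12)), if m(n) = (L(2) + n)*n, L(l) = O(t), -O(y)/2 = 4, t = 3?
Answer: -5734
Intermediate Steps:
O(y) = -8 (O(y) = -2*4 = -8)
L(l) = -8
m(n) = n*(-8 + n) (m(n) = (-8 + n)*n = n*(-8 + n))
-61*(46 + m(12)) = -61*(46 + 12*(-8 + 12)) = -61*(46 + 12*4) = -61*(46 + 48) = -61*94 = -5734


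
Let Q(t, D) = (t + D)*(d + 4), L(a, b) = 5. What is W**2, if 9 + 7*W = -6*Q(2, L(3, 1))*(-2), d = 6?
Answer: 690561/49 ≈ 14093.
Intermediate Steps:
Q(t, D) = 10*D + 10*t (Q(t, D) = (t + D)*(6 + 4) = (D + t)*10 = 10*D + 10*t)
W = 831/7 (W = -9/7 + (-6*(10*5 + 10*2)*(-2))/7 = -9/7 + (-6*(50 + 20)*(-2))/7 = -9/7 + (-6*70*(-2))/7 = -9/7 + (-420*(-2))/7 = -9/7 + (1/7)*840 = -9/7 + 120 = 831/7 ≈ 118.71)
W**2 = (831/7)**2 = 690561/49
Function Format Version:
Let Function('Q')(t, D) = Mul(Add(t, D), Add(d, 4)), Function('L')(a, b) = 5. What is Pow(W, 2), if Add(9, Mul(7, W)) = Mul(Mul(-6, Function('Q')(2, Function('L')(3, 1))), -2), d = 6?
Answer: Rational(690561, 49) ≈ 14093.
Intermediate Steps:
Function('Q')(t, D) = Add(Mul(10, D), Mul(10, t)) (Function('Q')(t, D) = Mul(Add(t, D), Add(6, 4)) = Mul(Add(D, t), 10) = Add(Mul(10, D), Mul(10, t)))
W = Rational(831, 7) (W = Add(Rational(-9, 7), Mul(Rational(1, 7), Mul(Mul(-6, Add(Mul(10, 5), Mul(10, 2))), -2))) = Add(Rational(-9, 7), Mul(Rational(1, 7), Mul(Mul(-6, Add(50, 20)), -2))) = Add(Rational(-9, 7), Mul(Rational(1, 7), Mul(Mul(-6, 70), -2))) = Add(Rational(-9, 7), Mul(Rational(1, 7), Mul(-420, -2))) = Add(Rational(-9, 7), Mul(Rational(1, 7), 840)) = Add(Rational(-9, 7), 120) = Rational(831, 7) ≈ 118.71)
Pow(W, 2) = Pow(Rational(831, 7), 2) = Rational(690561, 49)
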